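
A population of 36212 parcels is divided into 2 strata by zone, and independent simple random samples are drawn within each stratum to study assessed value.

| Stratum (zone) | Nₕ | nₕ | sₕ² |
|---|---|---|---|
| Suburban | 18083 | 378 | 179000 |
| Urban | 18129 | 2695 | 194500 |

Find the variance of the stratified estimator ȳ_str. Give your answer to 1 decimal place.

131.0

Var(ȳ_str) = Σₕ Wₕ²(1 − fₕ)sₕ²/nₕ with Wₕ = Nₕ/N, N = 36212.
Suburban: Wₕ = 0.49936485; term = 0.49936485²·(1 − 0.02090361)·179000/378 = 115.61725.
Urban: Wₕ = 0.50063515; term = 0.50063515²·(1 − 0.14865685)·194500/2695 = 15.399555.
Sum = 131.01681.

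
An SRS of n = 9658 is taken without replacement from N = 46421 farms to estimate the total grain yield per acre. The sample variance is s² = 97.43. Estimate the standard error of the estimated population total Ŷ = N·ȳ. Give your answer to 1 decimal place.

Var(Ŷ) = N²·Var(ȳ) = N²·(1 − n/N)·s²/n.
f = 9658/46421 = 0.20805239; Var(ȳ) = 0.79194761·97.43/9658 = 0.0079891754.
Var(Ŷ) = 46421² · 0.0079891754 = 1.7215948 × 10^7.
SE(Ŷ) = √(1.7215948 × 10^7) = 4149.2.

4149.2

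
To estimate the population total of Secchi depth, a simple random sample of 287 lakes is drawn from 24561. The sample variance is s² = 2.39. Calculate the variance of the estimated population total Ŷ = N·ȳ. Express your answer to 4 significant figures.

4.965 × 10^6

Var(Ŷ) = N²·Var(ȳ) = N²·(1 − n/N)·s²/n.
f = 287/24561 = 0.01168519; Var(ȳ) = 0.98831481·2.39/287 = 0.0082302174.
Var(Ŷ) = 24561² · 0.0082302174 = 4.9648187 × 10^6.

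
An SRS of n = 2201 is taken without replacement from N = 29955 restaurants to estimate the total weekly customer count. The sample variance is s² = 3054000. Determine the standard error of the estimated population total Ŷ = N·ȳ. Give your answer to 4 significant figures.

1.074 × 10^6

Var(Ŷ) = N²·Var(ȳ) = N²·(1 − n/N)·s²/n.
f = 2201/29955 = 0.07347688; Var(ȳ) = 0.92652312·3054000/2201 = 1285.5982.
Var(Ŷ) = 29955² · 1285.5982 = 1.1535699 × 10^12.
SE(Ŷ) = √(1.1535699 × 10^12) = 1.074 × 10^6.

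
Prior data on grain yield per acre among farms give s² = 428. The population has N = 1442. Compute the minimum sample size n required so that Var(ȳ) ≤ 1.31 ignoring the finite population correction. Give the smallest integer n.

327

Without fpc, n₀ = s²/D = 428/1.31 = 326.7176.
Rounding up, n = 327.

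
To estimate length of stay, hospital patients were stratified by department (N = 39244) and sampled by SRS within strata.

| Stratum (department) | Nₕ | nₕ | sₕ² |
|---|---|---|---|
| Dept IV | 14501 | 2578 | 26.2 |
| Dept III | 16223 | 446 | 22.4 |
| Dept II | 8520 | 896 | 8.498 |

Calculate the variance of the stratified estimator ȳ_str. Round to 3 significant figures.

Var(ȳ_str) = Σₕ Wₕ²(1 − fₕ)sₕ²/nₕ with Wₕ = Nₕ/N, N = 39244.
Dept IV: Wₕ = 0.36950871; term = 0.36950871²·(1 − 0.17778084)·26.2/2578 = 0.0011409204.
Dept III: Wₕ = 0.41338803; term = 0.41338803²·(1 − 0.02749183)·22.4/446 = 0.0083468425.
Dept II: Wₕ = 0.21710325; term = 0.21710325²·(1 − 0.10516432)·8.498/896 = 4.0002273 × 10^-4.
Sum = 0.0098877856.

0.00989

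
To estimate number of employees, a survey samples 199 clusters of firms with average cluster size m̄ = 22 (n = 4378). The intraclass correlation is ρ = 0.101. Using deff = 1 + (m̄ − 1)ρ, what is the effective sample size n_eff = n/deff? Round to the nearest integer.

deff = 1 + (22 − 1)·0.101 = 1 + 2.121 = 3.121.
n_eff = 4378 / 3.121 = 1403.

1403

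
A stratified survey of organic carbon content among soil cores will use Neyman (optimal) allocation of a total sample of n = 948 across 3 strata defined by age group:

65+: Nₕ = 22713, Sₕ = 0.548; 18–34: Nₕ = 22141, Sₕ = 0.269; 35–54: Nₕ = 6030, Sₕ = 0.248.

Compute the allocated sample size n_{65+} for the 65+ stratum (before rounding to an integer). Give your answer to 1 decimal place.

Neyman allocation: nₕ = n·NₕSₕ / Σⱼ NⱼSⱼ.
Σ NⱼSⱼ = 22713·0.548 + 22141·0.269 + 6030·0.248 = 19898.093.
n_{65+} = 948·22713·0.548 / 19898.093 = 593.0.

593.0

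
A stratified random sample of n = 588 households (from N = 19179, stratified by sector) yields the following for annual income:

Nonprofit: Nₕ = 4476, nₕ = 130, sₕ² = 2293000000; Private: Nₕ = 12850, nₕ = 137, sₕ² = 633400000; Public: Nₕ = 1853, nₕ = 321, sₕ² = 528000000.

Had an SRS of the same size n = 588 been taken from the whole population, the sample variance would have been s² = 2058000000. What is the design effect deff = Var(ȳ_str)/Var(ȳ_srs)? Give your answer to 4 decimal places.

0.8839

Var(ȳ_str) = Σ Wₕ²(1−fₕ)sₕ²/nₕ with Wₕ = Nₕ/19179:
  Nonprofit: (4476/19179)²·(1−130/4476)·2293000000/130 = 932800.1
  Private: (12850/19179)²·(1−137/12850)·633400000/137 = 2.0533205 × 10^6
  Public: (1853/19179)²·(1−321/1853)·528000000/321 = 12694.37
  → Var(ȳ_str) = 2.998815 × 10^6.
Var(ȳ_srs) = (1 − 588/19179)·2058000000/588 = 3.3926951 × 10^6.
deff = (2.998815 × 10^6) / (3.3926951 × 10^6) = 0.8839.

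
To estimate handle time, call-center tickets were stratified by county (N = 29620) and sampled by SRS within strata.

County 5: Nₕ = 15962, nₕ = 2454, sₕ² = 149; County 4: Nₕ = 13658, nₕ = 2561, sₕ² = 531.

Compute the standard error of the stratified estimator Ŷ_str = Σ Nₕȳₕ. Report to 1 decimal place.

Var(Ŷ_str) = Σₕ Nₕ²(1 − fₕ)sₕ²/nₕ.
County 5: 15962²·(1 − 2454/15962)·149/2454 = 1.309152 × 10^7.
County 4: 13658²·(1 − 2561/13658)·531/2561 = 3.142517 × 10^7.
Sum = 4.451669 × 10^7.
SE = √(4.451669 × 10^7) = 6672.1.

6672.1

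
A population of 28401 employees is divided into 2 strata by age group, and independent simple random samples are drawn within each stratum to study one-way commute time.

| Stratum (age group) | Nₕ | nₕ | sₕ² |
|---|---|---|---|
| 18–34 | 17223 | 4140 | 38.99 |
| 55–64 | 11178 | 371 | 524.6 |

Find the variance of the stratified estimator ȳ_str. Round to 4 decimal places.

0.2144

Var(ȳ_str) = Σₕ Wₕ²(1 − fₕ)sₕ²/nₕ with Wₕ = Nₕ/N, N = 28401.
18–34: Wₕ = 0.60642231; term = 0.60642231²·(1 − 0.24037624)·38.99/4140 = 0.0026308844.
55–64: Wₕ = 0.39357769; term = 0.39357769²·(1 − 0.03319020)·524.6/371 = 0.21176607.
Sum = 0.21439695.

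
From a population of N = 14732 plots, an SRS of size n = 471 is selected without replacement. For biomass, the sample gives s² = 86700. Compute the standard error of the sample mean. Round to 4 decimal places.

Under SRS without replacement, Var(ȳ) = (1 − f)·s²/n with f = n/N = 471/14732 = 0.03197122.
Var(ȳ) = (1 − 0.03197122)·86700/471 = 0.96802878·184.07643 = 178.19129.
SE(ȳ) = √(178.19129) = 13.3488.

13.3488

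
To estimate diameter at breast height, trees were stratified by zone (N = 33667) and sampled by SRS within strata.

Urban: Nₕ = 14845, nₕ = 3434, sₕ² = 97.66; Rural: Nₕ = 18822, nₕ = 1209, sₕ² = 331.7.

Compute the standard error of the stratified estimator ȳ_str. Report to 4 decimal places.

0.2907

Var(ȳ_str) = Σₕ Wₕ²(1 − fₕ)sₕ²/nₕ with Wₕ = Nₕ/N, N = 33667.
Urban: Wₕ = 0.44093623; term = 0.44093623²·(1 − 0.23132368)·97.66/3434 = 0.0042502209.
Rural: Wₕ = 0.55906377; term = 0.55906377²·(1 − 0.06423334)·331.7/1209 = 0.080243421.
Sum = 0.084493642.
SE = √(0.084493642) = 0.2907.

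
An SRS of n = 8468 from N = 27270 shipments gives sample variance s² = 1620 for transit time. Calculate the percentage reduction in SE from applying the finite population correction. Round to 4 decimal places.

f = n/N = 8468/27270 = 0.31052439.
SE_no-fpc = √(s²/n) = 0.43738822; SE_fpc = √((1−f)s²/n) = 0.36318386.
Ratio = √(1−f) = 0.83034668. Reduction = 100·(1 − 0.83034668) = 16.9653%.

16.9653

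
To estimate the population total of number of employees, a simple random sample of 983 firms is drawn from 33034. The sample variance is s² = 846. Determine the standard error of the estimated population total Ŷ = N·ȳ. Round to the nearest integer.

30186

Var(Ŷ) = N²·Var(ȳ) = N²·(1 − n/N)·s²/n.
f = 983/33034 = 0.02975722; Var(ȳ) = 0.97024278·846/983 = 0.83502074.
Var(Ŷ) = 33034² · 0.83502074 = 9.1121234 × 10^8.
SE(Ŷ) = √(9.1121234 × 10^8) = 30186.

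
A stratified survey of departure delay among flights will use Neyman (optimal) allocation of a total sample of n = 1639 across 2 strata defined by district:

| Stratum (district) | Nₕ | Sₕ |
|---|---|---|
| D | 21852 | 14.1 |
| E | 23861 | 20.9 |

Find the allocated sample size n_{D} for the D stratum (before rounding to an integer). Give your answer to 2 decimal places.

Neyman allocation: nₕ = n·NₕSₕ / Σⱼ NⱼSⱼ.
Σ NⱼSⱼ = 21852·14.1 + 23861·20.9 = 806808.1.
n_{D} = 1639·21852·14.1 / 806808.1 = 625.92.

625.92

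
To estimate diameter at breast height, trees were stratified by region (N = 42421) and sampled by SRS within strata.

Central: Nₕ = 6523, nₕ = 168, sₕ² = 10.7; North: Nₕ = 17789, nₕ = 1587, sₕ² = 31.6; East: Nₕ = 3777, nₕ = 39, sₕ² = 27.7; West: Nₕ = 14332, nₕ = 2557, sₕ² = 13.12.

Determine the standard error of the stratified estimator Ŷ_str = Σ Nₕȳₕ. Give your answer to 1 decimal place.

Var(Ŷ_str) = Σₕ Nₕ²(1 − fₕ)sₕ²/nₕ.
Central: 6523²·(1 − 168/6523)·10.7/168 = 2.6402037 × 10^6.
North: 17789²·(1 − 1587/17789)·31.6/1587 = 5.738922 × 10^6.
East: 3777²·(1 − 39/3777)·27.7/39 = 1.0027703 × 10^7.
West: 14332²·(1 − 2557/14332)·13.12/2557 = 865906.15.
Sum = 1.9272735 × 10^7.
SE = √(1.9272735 × 10^7) = 4390.1.

4390.1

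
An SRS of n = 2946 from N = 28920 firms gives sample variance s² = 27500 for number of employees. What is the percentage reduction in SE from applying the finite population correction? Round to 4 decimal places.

f = n/N = 2946/28920 = 0.10186722.
SE_no-fpc = √(s²/n) = 3.0552727; SE_fpc = √((1−f)s²/n) = 2.8954779.
Ratio = √(1−f) = 0.94769868. Reduction = 100·(1 − 0.94769868) = 5.2301%.

5.2301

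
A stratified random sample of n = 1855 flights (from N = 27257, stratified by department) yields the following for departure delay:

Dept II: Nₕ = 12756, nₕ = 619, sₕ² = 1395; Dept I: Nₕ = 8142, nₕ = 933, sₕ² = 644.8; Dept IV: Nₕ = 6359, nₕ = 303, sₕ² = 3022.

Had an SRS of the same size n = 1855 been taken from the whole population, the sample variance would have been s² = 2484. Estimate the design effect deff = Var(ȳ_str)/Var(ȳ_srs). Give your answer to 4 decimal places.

0.8343

Var(ȳ_str) = Σ Wₕ²(1−fₕ)sₕ²/nₕ with Wₕ = Nₕ/27257:
  Dept II: (12756/27257)²·(1−619/12756)·1395/619 = 0.46962728
  Dept I: (8142/27257)²·(1−933/8142)·644.8/933 = 0.054600095
  Dept IV: (6359/27257)²·(1−303/6359)·3022/303 = 0.51697604
  → Var(ȳ_str) = 1.0412034.
Var(ȳ_srs) = (1 − 1855/27257)·2484/1855 = 1.247951.
deff = 1.0412034 / 1.247951 = 0.8343.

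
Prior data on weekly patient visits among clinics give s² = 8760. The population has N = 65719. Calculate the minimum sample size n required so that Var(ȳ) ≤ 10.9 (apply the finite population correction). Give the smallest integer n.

794

Without fpc, n₀ = s²/D = 8760/10.9 = 803.6697.
With fpc, (1 − n/N)·s²/n ≤ D requires n ≥ n₀/(1 + n₀/N) = 803.6697/(1 + 803.6697/65719) = 793.9605.
Rounding up, n = 794.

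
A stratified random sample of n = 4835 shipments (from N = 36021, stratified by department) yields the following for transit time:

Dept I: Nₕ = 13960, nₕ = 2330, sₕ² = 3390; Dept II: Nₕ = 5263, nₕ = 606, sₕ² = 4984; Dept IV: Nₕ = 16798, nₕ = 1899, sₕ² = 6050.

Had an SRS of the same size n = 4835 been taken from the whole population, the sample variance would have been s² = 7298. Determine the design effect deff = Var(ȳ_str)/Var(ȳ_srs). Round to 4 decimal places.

Var(ȳ_str) = Σ Wₕ²(1−fₕ)sₕ²/nₕ with Wₕ = Nₕ/36021:
  Dept I: (13960/36021)²·(1−2330/13960)·3390/2330 = 0.18205281
  Dept II: (5263/36021)²·(1−606/5263)·4984/606 = 0.15535795
  Dept IV: (16798/36021)²·(1−1899/16798)·6050/1899 = 0.61451654
  → Var(ȳ_str) = 0.9519273.
Var(ȳ_srs) = (1 − 4835/36021)·7298/4835 = 1.3068065.
deff = 0.9519273 / 1.3068065 = 0.7284.

0.7284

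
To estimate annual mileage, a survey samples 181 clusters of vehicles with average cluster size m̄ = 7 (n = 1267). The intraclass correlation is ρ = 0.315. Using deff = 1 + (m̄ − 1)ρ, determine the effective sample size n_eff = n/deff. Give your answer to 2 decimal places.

438.41

deff = 1 + (7 − 1)·0.315 = 1 + 1.89 = 2.89.
n_eff = 1267 / 2.89 = 438.41.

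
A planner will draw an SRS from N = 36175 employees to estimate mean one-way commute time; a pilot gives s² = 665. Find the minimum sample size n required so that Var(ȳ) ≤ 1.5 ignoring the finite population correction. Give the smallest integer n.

444

Without fpc, n₀ = s²/D = 665/1.5 = 443.3333.
Rounding up, n = 444.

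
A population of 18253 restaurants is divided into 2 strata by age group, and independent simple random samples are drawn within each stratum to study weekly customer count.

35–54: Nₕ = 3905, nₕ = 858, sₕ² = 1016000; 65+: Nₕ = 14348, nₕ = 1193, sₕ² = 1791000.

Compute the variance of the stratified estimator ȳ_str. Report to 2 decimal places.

Var(ȳ_str) = Σₕ Wₕ²(1 − fₕ)sₕ²/nₕ with Wₕ = Nₕ/N, N = 18253.
35–54: Wₕ = 0.21393743; term = 0.21393743²·(1 − 0.21971831)·1016000/858 = 42.289388.
65+: Wₕ = 0.78606257; term = 0.78606257²·(1 − 0.08314748)·1791000/1193 = 850.4893.
Sum = 892.77869.

892.78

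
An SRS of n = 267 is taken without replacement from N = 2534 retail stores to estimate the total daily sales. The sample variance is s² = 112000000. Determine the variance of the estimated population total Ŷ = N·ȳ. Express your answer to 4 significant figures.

2.410 × 10^12

Var(Ŷ) = N²·Var(ȳ) = N²·(1 − n/N)·s²/n.
f = 267/2534 = 0.10536701; Var(ȳ) = 0.89463299·112000000/267 = 375276.76.
Var(Ŷ) = 2534² · 375276.76 = 2.4097106 × 10^12.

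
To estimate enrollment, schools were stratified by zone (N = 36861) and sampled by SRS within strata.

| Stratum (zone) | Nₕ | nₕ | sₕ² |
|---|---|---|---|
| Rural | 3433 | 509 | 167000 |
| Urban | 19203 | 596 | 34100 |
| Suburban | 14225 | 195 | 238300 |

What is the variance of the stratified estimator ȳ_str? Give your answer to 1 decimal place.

Var(ȳ_str) = Σₕ Wₕ²(1 − fₕ)sₕ²/nₕ with Wₕ = Nₕ/N, N = 36861.
Rural: Wₕ = 0.09313366; term = 0.09313366²·(1 − 0.14826682)·167000/509 = 2.4239052.
Urban: Wₕ = 0.52095711; term = 0.52095711²·(1 − 0.03103682)·34100/596 = 15.04594.
Suburban: Wₕ = 0.38590923; term = 0.38590923²·(1 − 0.01370826)·238300/195 = 179.50029.
Sum = 196.97014.

197.0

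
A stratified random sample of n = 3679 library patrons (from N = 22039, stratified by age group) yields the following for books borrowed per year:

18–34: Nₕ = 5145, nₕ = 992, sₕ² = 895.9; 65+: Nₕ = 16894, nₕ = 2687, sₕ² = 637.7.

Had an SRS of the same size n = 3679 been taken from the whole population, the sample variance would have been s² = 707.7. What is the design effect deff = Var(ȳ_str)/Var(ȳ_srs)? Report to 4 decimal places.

Var(ȳ_str) = Σ Wₕ²(1−fₕ)sₕ²/nₕ with Wₕ = Nₕ/22039:
  18–34: (5145/22039)²·(1−992/5145)·895.9/992 = 0.039729345
  65+: (16894/22039)²·(1−2687/16894)·637.7/2687 = 0.11727349
  → Var(ȳ_str) = 0.15700284.
Var(ȳ_srs) = (1 − 3679/22039)·707.7/3679 = 0.1602508.
deff = 0.15700284 / 0.1602508 = 0.9797.

0.9797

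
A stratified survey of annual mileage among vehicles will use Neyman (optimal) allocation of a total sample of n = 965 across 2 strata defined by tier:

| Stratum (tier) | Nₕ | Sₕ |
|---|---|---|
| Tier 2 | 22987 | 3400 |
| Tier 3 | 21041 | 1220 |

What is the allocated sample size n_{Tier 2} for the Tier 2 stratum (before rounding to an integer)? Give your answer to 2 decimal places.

Neyman allocation: nₕ = n·NₕSₕ / Σⱼ NⱼSⱼ.
Σ NⱼSⱼ = 22987·3400 + 21041·1220 = 1.0382582 × 10^8.
n_{Tier 2} = 965·22987·3400 / (1.0382582 × 10^8) = 726.41.

726.41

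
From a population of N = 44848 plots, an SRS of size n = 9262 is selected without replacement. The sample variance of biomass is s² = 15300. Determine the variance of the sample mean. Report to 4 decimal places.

Under SRS without replacement, Var(ȳ) = (1 − f)·s²/n with f = n/N = 9262/44848 = 0.20651980.
Var(ȳ) = (1 − 0.20651980)·15300/9262 = 0.79348020·1.651911 = 1.3107587.

1.3108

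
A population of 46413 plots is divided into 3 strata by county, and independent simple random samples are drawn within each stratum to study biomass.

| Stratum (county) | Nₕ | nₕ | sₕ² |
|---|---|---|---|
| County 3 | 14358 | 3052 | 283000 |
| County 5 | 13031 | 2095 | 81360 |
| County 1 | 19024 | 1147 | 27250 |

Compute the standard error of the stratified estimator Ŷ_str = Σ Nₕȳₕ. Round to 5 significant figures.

Var(Ŷ_str) = Σₕ Nₕ²(1 − fₕ)sₕ²/nₕ.
County 3: 14358²·(1 − 3052/14358)·283000/3052 = 1.5052368 × 10^10.
County 5: 13031²·(1 − 2095/13031)·81360/2095 = 5.5343059 × 10^9.
County 1: 19024²·(1 − 1147/19024)·27250/1147 = 8.0797806 × 10^9.
Sum = 2.8666455 × 10^10.
SE = √(2.8666455 × 10^10) = 169310.

169310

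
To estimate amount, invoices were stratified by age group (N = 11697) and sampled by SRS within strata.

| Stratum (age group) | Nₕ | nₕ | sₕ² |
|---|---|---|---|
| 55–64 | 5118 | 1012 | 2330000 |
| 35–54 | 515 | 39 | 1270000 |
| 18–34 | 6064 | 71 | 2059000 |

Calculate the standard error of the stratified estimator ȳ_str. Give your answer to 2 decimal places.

Var(ȳ_str) = Σₕ Wₕ²(1 − fₕ)sₕ²/nₕ with Wₕ = Nₕ/N, N = 11697.
55–64: Wₕ = 0.43754809; term = 0.43754809²·(1 − 0.19773349)·2330000/1012 = 353.62719.
35–54: Wₕ = 0.04402838; term = 0.04402838²·(1 − 0.07572816)·1270000/39 = 58.34509.
18–34: Wₕ = 0.51842353; term = 0.51842353²·(1 − 0.01170844)·2059000/71 = 7702.8686.
Sum = 8114.8409.
SE = √(8114.8409) = 90.08.

90.08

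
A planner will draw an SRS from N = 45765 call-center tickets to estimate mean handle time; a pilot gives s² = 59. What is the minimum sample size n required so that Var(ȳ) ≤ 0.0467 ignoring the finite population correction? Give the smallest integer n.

Without fpc, n₀ = s²/D = 59/0.0467 = 1263.3833.
Rounding up, n = 1264.

1264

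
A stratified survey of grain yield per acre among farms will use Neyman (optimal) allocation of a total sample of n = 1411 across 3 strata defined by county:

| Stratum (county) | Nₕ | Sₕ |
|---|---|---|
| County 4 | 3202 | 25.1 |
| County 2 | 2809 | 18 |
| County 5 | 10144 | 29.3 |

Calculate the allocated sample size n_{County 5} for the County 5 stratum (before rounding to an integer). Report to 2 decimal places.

Neyman allocation: nₕ = n·NₕSₕ / Σⱼ NⱼSⱼ.
Σ NⱼSⱼ = 3202·25.1 + 2809·18 + 10144·29.3 = 428151.4.
n_{County 5} = 1411·10144·29.3 / 428151.4 = 979.50.

979.50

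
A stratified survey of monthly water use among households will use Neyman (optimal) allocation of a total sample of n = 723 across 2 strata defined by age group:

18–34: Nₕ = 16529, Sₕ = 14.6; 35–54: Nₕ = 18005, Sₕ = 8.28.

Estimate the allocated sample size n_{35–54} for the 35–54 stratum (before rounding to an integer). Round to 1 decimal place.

276.1

Neyman allocation: nₕ = n·NₕSₕ / Σⱼ NⱼSⱼ.
Σ NⱼSⱼ = 16529·14.6 + 18005·8.28 = 390404.8.
n_{35–54} = 723·18005·8.28 / 390404.8 = 276.1.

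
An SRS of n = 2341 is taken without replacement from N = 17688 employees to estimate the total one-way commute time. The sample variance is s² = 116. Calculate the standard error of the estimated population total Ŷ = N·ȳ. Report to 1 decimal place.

Var(Ŷ) = N²·Var(ȳ) = N²·(1 − n/N)·s²/n.
f = 2341/17688 = 0.13234962; Var(ȳ) = 0.86765038·116/2341 = 0.042993355.
Var(Ŷ) = 17688² · 0.042993355 = 1.3451131 × 10^7.
SE(Ŷ) = √(1.3451131 × 10^7) = 3667.6.

3667.6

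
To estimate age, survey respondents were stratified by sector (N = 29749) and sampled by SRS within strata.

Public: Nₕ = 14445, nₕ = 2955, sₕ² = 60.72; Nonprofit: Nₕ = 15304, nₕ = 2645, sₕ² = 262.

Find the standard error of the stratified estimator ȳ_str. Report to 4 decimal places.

Var(ȳ_str) = Σₕ Wₕ²(1 − fₕ)sₕ²/nₕ with Wₕ = Nₕ/N, N = 29749.
Public: Wₕ = 0.48556254; term = 0.48556254²·(1 − 0.20456906)·60.72/2955 = 0.0038536042.
Nonprofit: Wₕ = 0.51443746; term = 0.51443746²·(1 − 0.17283063)·262/2645 = 0.021683792.
Sum = 0.025537396.
SE = √(0.025537396) = 0.1598.

0.1598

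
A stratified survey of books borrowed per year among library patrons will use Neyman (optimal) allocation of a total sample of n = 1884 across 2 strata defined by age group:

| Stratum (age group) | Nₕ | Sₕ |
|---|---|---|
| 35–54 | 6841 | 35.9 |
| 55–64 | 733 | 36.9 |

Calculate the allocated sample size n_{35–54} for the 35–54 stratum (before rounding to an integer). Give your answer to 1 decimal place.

1697.1

Neyman allocation: nₕ = n·NₕSₕ / Σⱼ NⱼSⱼ.
Σ NⱼSⱼ = 6841·35.9 + 733·36.9 = 272639.6.
n_{35–54} = 1884·6841·35.9 / 272639.6 = 1697.1.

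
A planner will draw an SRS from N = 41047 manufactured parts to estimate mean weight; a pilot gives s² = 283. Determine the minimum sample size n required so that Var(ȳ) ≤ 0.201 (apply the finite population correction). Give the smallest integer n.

1362

Without fpc, n₀ = s²/D = 283/0.201 = 1407.9602.
With fpc, (1 − n/N)·s²/n ≤ D requires n ≥ n₀/(1 + n₀/N) = 1407.9602/(1 + 1407.9602/41047) = 1361.2671.
Rounding up, n = 1362.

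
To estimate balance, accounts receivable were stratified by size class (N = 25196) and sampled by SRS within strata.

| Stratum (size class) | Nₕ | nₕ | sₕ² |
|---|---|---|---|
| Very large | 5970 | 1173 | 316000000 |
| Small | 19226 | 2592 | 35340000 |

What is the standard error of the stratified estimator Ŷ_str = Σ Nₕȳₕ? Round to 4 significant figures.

3.475 × 10^6

Var(Ŷ_str) = Σₕ Nₕ²(1 − fₕ)sₕ²/nₕ.
Very large: 5970²·(1 − 1173/5970)·316000000/1173 = 7.7149501 × 10^12.
Small: 19226²·(1 − 2592/19226)·35340000/2592 = 4.3603082 × 10^12.
Sum = 1.2075258 × 10^13.
SE = √(1.2075258 × 10^13) = 3.475 × 10^6.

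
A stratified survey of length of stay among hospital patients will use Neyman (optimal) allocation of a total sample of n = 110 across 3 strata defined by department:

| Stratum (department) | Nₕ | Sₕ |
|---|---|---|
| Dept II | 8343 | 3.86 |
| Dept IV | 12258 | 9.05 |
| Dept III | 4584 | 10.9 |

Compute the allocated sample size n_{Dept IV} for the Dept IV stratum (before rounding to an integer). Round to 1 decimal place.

Neyman allocation: nₕ = n·NₕSₕ / Σⱼ NⱼSⱼ.
Σ NⱼSⱼ = 8343·3.86 + 12258·9.05 + 4584·10.9 = 193104.48.
n_{Dept IV} = 110·12258·9.05 / 193104.48 = 63.2.

63.2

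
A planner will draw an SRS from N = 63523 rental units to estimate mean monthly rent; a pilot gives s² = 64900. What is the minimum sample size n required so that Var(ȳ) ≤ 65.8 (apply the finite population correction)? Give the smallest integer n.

Without fpc, n₀ = s²/D = 64900/65.8 = 986.3222.
With fpc, (1 − n/N)·s²/n ≤ D requires n ≥ n₀/(1 + n₀/N) = 986.3222/(1 + 986.3222/63523) = 971.2417.
Rounding up, n = 972.

972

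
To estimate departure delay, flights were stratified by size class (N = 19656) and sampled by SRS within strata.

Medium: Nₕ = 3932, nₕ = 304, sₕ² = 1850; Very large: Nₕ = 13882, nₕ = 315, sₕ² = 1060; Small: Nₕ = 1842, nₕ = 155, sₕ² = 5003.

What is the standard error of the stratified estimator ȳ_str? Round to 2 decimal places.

1.46

Var(ȳ_str) = Σₕ Wₕ²(1 − fₕ)sₕ²/nₕ with Wₕ = Nₕ/N, N = 19656.
Medium: Wₕ = 0.20004070; term = 0.20004070²·(1 − 0.07731434)·1850/304 = 0.22469254.
Very large: Wₕ = 0.70624746; term = 0.70624746²·(1 − 0.02269125)·1060/315 = 1.6403665.
Small: Wₕ = 0.09371184; term = 0.09371184²·(1 − 0.08414767)·5003/155 = 0.2596051.
Sum = 2.1246641.
SE = √(2.1246641) = 1.46.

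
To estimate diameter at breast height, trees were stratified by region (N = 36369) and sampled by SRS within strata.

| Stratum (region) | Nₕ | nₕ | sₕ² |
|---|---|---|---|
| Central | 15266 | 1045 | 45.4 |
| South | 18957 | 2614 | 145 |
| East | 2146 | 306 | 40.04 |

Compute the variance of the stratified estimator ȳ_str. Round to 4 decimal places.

0.0205

Var(ȳ_str) = Σₕ Wₕ²(1 − fₕ)sₕ²/nₕ with Wₕ = Nₕ/N, N = 36369.
Central: Wₕ = 0.41975309; term = 0.41975309²·(1 − 0.06845277)·45.4/1045 = 0.0071307012.
South: Wₕ = 0.52124062; term = 0.52124062²·(1 − 0.13789102)·145/2614 = 0.01299275.
East: Wₕ = 0.05900630; term = 0.05900630²·(1 − 0.14259087)·40.04/306 = 3.9062269 × 10^-4.
Sum = 0.020514074.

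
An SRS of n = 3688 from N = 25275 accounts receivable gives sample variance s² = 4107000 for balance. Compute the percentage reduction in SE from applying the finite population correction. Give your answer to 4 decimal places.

f = n/N = 3688/25275 = 0.14591494.
SE_no-fpc = √(s²/n) = 33.370821; SE_fpc = √((1−f)s²/n) = 30.840219.
Ratio = √(1−f) = 0.92416723. Reduction = 100·(1 − 0.92416723) = 7.5833%.

7.5833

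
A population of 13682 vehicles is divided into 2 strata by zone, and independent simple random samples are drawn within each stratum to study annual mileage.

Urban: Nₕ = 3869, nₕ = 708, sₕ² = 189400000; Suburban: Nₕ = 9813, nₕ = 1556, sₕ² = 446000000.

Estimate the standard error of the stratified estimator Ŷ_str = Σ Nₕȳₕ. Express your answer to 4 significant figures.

Var(Ŷ_str) = Σₕ Nₕ²(1 − fₕ)sₕ²/nₕ.
Urban: 3869²·(1 − 708/3869)·189400000/708 = 3.2716734 × 10^12.
Suburban: 9813²·(1 − 1556/9813)·446000000/1556 = 2.3224659 × 10^13.
Sum = 2.6496332 × 10^13.
SE = √(2.6496332 × 10^13) = 5.147 × 10^6.

5.147 × 10^6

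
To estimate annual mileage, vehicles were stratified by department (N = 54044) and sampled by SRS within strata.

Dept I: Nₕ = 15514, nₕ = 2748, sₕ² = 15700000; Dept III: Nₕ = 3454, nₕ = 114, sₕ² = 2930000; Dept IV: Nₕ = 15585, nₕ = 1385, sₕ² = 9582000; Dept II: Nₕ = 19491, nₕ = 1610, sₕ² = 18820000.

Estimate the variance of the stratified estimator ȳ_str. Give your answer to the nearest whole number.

Var(ȳ_str) = Σₕ Wₕ²(1 − fₕ)sₕ²/nₕ with Wₕ = Nₕ/N, N = 54044.
Dept I: Wₕ = 0.28706239; term = 0.28706239²·(1 − 0.17713033)·15700000/2748 = 387.40621.
Dept III: Wₕ = 0.06391089; term = 0.06391089²·(1 − 0.03300521)·2930000/114 = 101.51649.
Dept IV: Wₕ = 0.28837614; term = 0.28837614²·(1 − 0.08886750)·9582000/1385 = 524.21154.
Dept II: Wₕ = 0.36065058; term = 0.36065058²·(1 − 0.08260223)·18820000/1610 = 1394.841.
Sum = 2407.9752.

2408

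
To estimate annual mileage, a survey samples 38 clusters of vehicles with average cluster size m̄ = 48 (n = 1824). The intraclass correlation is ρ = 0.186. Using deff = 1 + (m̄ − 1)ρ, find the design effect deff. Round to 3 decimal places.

deff = 1 + (48 − 1)·0.186 = 1 + 8.742 = 9.742.

9.742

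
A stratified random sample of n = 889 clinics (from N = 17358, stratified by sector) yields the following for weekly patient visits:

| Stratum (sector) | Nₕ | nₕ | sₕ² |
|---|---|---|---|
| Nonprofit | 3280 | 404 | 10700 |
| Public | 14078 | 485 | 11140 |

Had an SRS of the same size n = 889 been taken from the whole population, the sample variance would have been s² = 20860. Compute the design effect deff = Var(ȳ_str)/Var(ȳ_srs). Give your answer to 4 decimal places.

0.6925

Var(ȳ_str) = Σ Wₕ²(1−fₕ)sₕ²/nₕ with Wₕ = Nₕ/17358:
  Nonprofit: (3280/17358)²·(1−404/3280)·10700/404 = 0.82921237
  Public: (14078/17358)²·(1−485/14078)·11140/485 = 14.588155
  → Var(ȳ_str) = 15.417367.
Var(ȳ_srs) = (1 − 889/17358)·20860/889 = 22.262816.
deff = 15.417367 / 22.262816 = 0.6925.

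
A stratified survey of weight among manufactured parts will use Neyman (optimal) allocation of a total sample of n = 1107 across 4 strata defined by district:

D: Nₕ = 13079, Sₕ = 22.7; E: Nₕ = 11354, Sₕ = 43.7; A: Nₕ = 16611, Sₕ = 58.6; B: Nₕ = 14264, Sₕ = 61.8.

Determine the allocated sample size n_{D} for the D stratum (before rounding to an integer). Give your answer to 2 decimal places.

124.12

Neyman allocation: nₕ = n·NₕSₕ / Σⱼ NⱼSⱼ.
Σ NⱼSⱼ = 13079·22.7 + 11354·43.7 + 16611·58.6 + 14264·61.8 = 2.6479829 × 10^6.
n_{D} = 1107·13079·22.7 / (2.6479829 × 10^6) = 124.12.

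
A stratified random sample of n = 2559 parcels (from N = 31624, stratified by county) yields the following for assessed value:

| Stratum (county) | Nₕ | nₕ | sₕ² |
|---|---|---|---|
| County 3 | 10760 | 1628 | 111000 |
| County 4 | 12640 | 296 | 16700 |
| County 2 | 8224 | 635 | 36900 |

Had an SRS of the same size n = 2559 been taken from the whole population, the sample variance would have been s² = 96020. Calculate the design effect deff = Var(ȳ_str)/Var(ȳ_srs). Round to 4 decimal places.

Var(ȳ_str) = Σ Wₕ²(1−fₕ)sₕ²/nₕ with Wₕ = Nₕ/31624:
  County 3: (10760/31624)²·(1−1628/10760)·111000/1628 = 6.6990489
  County 4: (12640/31624)²·(1−296/12640)·16700/296 = 8.802259
  County 2: (8224/31624)²·(1−635/8224)·36900/635 = 3.6264917
  → Var(ȳ_str) = 19.1278.
Var(ȳ_srs) = (1 − 2559/31624)·96020/2559 = 34.486168.
deff = 19.1278 / 34.486168 = 0.5547.

0.5547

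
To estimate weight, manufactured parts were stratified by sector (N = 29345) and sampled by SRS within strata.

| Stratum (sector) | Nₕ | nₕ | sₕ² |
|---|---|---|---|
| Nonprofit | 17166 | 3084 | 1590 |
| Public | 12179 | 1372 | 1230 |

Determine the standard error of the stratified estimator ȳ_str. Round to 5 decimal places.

Var(ȳ_str) = Σₕ Wₕ²(1 − fₕ)sₕ²/nₕ with Wₕ = Nₕ/N, N = 29345.
Nonprofit: Wₕ = 0.58497189; term = 0.58497189²·(1 − 0.17965746)·1590/3084 = 0.14472647.
Public: Wₕ = 0.41502811; term = 0.41502811²·(1 − 0.11265293)·1230/1372 = 0.13702492.
Sum = 0.28175139.
SE = √(0.28175139) = 0.53080.

0.53080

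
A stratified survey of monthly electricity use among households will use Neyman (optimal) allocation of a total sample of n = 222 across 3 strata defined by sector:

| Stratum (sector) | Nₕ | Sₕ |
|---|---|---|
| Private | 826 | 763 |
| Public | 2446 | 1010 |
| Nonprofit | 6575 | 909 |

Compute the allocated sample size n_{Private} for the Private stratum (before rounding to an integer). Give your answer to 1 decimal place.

Neyman allocation: nₕ = n·NₕSₕ / Σⱼ NⱼSⱼ.
Σ NⱼSⱼ = 826·763 + 2446·1010 + 6575·909 = 9.077373 × 10^6.
n_{Private} = 222·826·763 / (9.077373 × 10^6) = 15.4.

15.4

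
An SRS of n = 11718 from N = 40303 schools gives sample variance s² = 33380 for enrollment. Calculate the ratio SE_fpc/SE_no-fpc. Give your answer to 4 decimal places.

f = n/N = 11718/40303 = 0.29074759.
SE_no-fpc = √(s²/n) = 1.6877823; SE_fpc = √((1−f)s²/n) = 1.4214017.
Ratio = √(1−f) = 0.84217125.

0.8422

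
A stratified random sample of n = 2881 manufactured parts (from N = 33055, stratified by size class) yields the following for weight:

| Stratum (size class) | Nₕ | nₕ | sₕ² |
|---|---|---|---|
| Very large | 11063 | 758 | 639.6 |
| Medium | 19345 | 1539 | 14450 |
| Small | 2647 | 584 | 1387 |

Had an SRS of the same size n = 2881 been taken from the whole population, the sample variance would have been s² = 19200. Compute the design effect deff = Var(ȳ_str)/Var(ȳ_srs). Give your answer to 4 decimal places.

Var(ȳ_str) = Σ Wₕ²(1−fₕ)sₕ²/nₕ with Wₕ = Nₕ/33055:
  Very large: (11063/33055)²·(1−758/11063)·639.6/758 = 0.088041176
  Medium: (19345/33055)²·(1−1539/19345)·14450/1539 = 2.9599884
  Small: (2647/33055)²·(1−584/2647)·1387/584 = 0.011869774
  → Var(ȳ_str) = 3.0598994.
Var(ȳ_srs) = (1 − 2881/33055)·19200/2881 = 6.0835026.
deff = 3.0598994 / 6.0835026 = 0.5030.

0.5030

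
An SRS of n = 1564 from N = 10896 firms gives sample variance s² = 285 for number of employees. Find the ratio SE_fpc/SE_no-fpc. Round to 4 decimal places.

0.9255

f = n/N = 1564/10896 = 0.14353891.
SE_no-fpc = √(s²/n) = 0.42687828; SE_fpc = √((1−f)s²/n) = 0.39505528.
Ratio = √(1−f) = 0.92545183.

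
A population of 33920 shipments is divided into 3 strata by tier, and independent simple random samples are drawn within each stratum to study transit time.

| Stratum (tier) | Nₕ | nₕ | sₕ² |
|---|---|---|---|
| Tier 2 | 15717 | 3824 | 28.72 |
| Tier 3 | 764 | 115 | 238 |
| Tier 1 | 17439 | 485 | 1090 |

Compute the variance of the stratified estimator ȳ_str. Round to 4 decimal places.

0.5796

Var(ȳ_str) = Σₕ Wₕ²(1 − fₕ)sₕ²/nₕ with Wₕ = Nₕ/N, N = 33920.
Tier 2: Wₕ = 0.46335495; term = 0.46335495²·(1 − 0.24330343)·28.72/3824 = 0.0012201576.
Tier 3: Wₕ = 0.02252358; term = 0.02252358²·(1 − 0.15052356)·238/115 = 8.9187807 × 10^-4.
Tier 1: Wₕ = 0.51412146; term = 0.51412146²·(1 − 0.02781123)·1090/485 = 0.57751973.
Sum = 0.57963177.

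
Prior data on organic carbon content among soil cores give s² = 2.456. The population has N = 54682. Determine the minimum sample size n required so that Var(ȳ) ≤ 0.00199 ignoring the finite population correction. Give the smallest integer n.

1235

Without fpc, n₀ = s²/D = 2.456/0.00199 = 1234.1709.
Rounding up, n = 1235.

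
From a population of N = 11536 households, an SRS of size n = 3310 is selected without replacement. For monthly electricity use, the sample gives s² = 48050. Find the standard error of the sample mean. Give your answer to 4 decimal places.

Under SRS without replacement, Var(ȳ) = (1 − f)·s²/n with f = n/N = 3310/11536 = 0.28692788.
Var(ȳ) = (1 − 0.28692788)·48050/3310 = 0.71307212·14.516616 = 10.351394.
SE(ȳ) = √(10.351394) = 3.2174.

3.2174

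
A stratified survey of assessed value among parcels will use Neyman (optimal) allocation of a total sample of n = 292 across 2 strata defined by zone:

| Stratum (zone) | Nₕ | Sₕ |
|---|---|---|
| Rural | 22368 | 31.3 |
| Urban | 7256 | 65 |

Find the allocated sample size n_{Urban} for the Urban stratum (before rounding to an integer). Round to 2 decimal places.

117.53

Neyman allocation: nₕ = n·NₕSₕ / Σⱼ NⱼSⱼ.
Σ NⱼSⱼ = 22368·31.3 + 7256·65 = 1.1717584 × 10^6.
n_{Urban} = 292·7256·65 / (1.1717584 × 10^6) = 117.53.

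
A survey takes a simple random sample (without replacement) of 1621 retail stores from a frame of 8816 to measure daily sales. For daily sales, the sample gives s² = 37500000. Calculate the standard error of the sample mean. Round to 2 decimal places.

Under SRS without replacement, Var(ȳ) = (1 − f)·s²/n with f = n/N = 1621/8816 = 0.18387024.
Var(ȳ) = (1 − 0.18387024)·37500000/1621 = 0.81612976·23133.868 = 18880.238.
SE(ȳ) = √(18880.238) = 137.41.

137.41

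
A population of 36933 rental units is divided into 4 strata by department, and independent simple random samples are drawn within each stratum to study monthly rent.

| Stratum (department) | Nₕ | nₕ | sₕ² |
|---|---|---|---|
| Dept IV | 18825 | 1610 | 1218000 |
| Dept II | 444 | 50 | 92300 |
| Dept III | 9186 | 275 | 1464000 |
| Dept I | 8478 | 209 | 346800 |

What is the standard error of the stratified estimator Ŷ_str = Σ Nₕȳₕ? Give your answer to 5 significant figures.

Var(Ŷ_str) = Σₕ Nₕ²(1 − fₕ)sₕ²/nₕ.
Dept IV: 18825²·(1 − 1610/18825)·1218000/1610 = 2.451678 × 10^11.
Dept II: 444²·(1 − 50/444)·92300/50 = 3.2293186 × 10^8.
Dept III: 9186²·(1 − 275/9186)·1464000/275 = 4.3577395 × 10^11.
Dept I: 8478²·(1 − 209/8478)·346800/209 = 1.1632665 × 10^11.
Sum = 7.9759133 × 10^11.
SE = √(7.9759133 × 10^11) = 893080.

893080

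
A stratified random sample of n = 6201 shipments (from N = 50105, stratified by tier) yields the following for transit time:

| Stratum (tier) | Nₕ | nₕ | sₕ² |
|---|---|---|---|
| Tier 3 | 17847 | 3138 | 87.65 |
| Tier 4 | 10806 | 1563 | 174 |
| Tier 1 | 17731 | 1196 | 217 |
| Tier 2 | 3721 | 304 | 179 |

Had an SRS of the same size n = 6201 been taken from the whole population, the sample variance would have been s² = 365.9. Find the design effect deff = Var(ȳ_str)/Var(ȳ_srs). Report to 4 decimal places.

Var(ȳ_str) = Σ Wₕ²(1−fₕ)sₕ²/nₕ with Wₕ = Nₕ/50105:
  Tier 3: (17847/50105)²·(1−3138/17847)·87.65/3138 = 0.0029206884
  Tier 4: (10806/50105)²·(1−1563/10806)·174/1563 = 0.0044290038
  Tier 1: (17731/50105)²·(1−1196/17731)·217/1196 = 0.021188677
  Tier 2: (3721/50105)²·(1−304/3721)·179/304 = 0.0029820984
  → Var(ȳ_str) = 0.031520468.
Var(ȳ_srs) = (1 − 6201/50105)·365.9/6201 = 0.051703947.
deff = 0.031520468 / 0.051703947 = 0.6096.

0.6096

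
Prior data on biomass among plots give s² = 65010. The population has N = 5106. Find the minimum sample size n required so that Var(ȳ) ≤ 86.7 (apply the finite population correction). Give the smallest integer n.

654

Without fpc, n₀ = s²/D = 65010/86.7 = 749.8270.
With fpc, (1 − n/N)·s²/n ≤ D requires n ≥ n₀/(1 + n₀/N) = 749.8270/(1 + 749.8270/5106) = 653.8131.
Rounding up, n = 654.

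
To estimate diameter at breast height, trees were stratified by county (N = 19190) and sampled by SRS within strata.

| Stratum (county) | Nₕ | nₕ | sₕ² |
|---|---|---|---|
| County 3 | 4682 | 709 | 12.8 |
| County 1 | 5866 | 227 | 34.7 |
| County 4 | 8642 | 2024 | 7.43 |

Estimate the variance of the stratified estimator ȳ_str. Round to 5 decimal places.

Var(ȳ_str) = Σₕ Wₕ²(1 − fₕ)sₕ²/nₕ with Wₕ = Nₕ/N, N = 19190.
County 3: Wₕ = 0.24398124; term = 0.24398124²·(1 − 0.15143101)·12.8/709 = 9.1193474 × 10^-4.
County 1: Wₕ = 0.30568004; term = 0.30568004²·(1 − 0.03869758)·34.7/227 = 0.013730863.
County 4: Wₕ = 0.45033872; term = 0.45033872²·(1 − 0.23420505)·7.43/2024 = 5.7012408 × 10^-4.
Sum = 0.015212922.

0.01521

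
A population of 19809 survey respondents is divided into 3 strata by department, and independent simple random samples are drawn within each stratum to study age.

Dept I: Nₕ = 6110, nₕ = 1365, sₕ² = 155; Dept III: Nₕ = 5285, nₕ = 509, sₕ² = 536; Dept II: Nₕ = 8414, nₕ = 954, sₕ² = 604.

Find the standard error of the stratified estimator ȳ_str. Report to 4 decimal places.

Var(ȳ_str) = Σₕ Wₕ²(1 − fₕ)sₕ²/nₕ with Wₕ = Nₕ/N, N = 19809.
Dept I: Wₕ = 0.30844566; term = 0.30844566²·(1 − 0.22340426)·155/1365 = 0.0083897954.
Dept III: Wₕ = 0.26679792; term = 0.26679792²·(1 − 0.09631031)·536/509 = 0.06773782.
Dept II: Wₕ = 0.42475642; term = 0.42475642²·(1 − 0.11338246)·604/954 = 0.10127559.
Sum = 0.17740321.
SE = √(0.17740321) = 0.4212.

0.4212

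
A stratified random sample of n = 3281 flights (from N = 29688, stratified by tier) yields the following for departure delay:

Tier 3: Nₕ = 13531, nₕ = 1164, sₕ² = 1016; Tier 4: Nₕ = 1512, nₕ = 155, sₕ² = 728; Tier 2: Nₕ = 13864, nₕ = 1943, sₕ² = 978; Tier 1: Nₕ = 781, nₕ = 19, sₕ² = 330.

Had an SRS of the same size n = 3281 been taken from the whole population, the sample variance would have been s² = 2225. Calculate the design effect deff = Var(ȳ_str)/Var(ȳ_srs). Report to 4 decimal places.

Var(ȳ_str) = Σ Wₕ²(1−fₕ)sₕ²/nₕ with Wₕ = Nₕ/29688:
  Tier 3: (13531/29688)²·(1−1164/13531)·1016/1164 = 0.1657193
  Tier 4: (1512/29688)²·(1−155/1512)·728/155 = 0.010933757
  Tier 2: (13864/29688)²·(1−1943/13864)·978/1943 = 0.094385528
  Tier 1: (781/29688)²·(1−19/781)·330/19 = 0.011727474
  → Var(ȳ_str) = 0.28276606.
Var(ȳ_srs) = (1 − 3281/29688)·2225/3281 = 0.6032008.
deff = 0.28276606 / 0.6032008 = 0.4688.

0.4688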